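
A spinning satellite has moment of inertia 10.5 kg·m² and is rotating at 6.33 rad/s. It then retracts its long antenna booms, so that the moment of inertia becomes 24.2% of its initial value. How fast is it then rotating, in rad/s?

ω₂ ≈ 26.2 rad/s

Angular momentum about the spin axis is conserved since the torque about it is zero.
I₂ = 0.242 × 10.5 = 2.541 kg·m².
ω₂ = I₁ω₁ / I₂ = (10.50)(6.33 rad/s) / (2.541) = 26.16 rad/s.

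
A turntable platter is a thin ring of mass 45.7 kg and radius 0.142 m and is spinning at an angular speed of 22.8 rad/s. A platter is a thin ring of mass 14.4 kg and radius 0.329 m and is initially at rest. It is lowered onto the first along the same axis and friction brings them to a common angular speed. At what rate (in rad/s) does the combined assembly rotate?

|ω_f| ≈ 8.47 rad/s

The coupling torques are internal; angular momentum about the shared axis is conserved.
Moments of inertia: I_A = (45.7)(0.142)² = 0.9215 kg·m²; I_B = (14.4)(0.329)² = 1.559 kg·m².
Taking A's sense as positive: L = (0.9215)(22.8) = 21.01 kg·m²·rad/s.
Combined I = 0.9215 + 1.559 = 2.480 kg·m².
ω_f = L / I = 21.01 / 2.480 = 8.471 rad/s.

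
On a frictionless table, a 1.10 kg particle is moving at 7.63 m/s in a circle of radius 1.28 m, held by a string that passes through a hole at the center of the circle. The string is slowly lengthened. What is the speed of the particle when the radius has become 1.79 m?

The only horizontal force on the mass is along the cord (radial), so it exerts no torque about the hole and angular momentum m v r is conserved.
v₂ = v₁ r₁ / r₂ = (7.63)(1.28) / (1.79) = 5.456 m/s.

v₂ ≈ 5.46 m/s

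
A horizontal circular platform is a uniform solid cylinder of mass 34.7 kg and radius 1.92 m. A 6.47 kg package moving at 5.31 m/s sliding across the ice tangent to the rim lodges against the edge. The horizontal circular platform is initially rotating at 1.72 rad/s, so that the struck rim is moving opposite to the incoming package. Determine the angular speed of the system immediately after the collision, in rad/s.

|ω_f| ≈ 0.502 rad/s

About the central axle the impulsive forces during the collision are internal, so angular momentum about that axis is conserved.
I_p = ½(34.7)(1.92)² = 63.96 kg·m². Taking the sense of the package's angular momentum as positive, L_{package} = m v R = (6.47)(5.31)(1.92) = 65.96 kg·m²/s.
L_i = −I_p ω_p + m v R = −(63.96)(1.72) + 65.96 = -44.05 kg·m²/s.
After sticking, I_f = I_p + m R² = 63.96 + (6.47)(1.92)² = 87.81 kg·m².
ω_f = L_i / I_f = -44.05 / 87.81 = -0.5016 rad/s.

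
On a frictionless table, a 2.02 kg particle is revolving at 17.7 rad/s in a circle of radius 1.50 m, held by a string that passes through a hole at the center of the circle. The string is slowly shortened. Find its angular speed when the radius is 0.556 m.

ω₂ ≈ 129 rad/s

The constraining force is radial, so m r² ω about the center is conserved.
ω₂ = ω₁ (r₁/r₂)² = (17.7)(1.50/0.556)² = 128.8 rad/s.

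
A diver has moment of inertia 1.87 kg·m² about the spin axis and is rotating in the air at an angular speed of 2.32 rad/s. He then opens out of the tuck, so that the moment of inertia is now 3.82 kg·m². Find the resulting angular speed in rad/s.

ω₂ ≈ 1.14 rad/s

With no external torque about the axis, L is conserved: I₁ω₁ = I₂ω₂.
ω₂ = I₁ω₁ / I₂ = (1.870)(2.32 rad/s) / (3.820) = 1.136 rad/s.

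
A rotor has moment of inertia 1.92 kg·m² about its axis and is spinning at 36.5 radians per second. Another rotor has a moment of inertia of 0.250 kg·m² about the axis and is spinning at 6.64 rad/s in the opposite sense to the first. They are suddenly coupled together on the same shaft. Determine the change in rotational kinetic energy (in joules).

ΔKE ≈ -206 J

No external torque acts about the common axis, so total angular momentum is conserved.
Taking A's sense as positive: L = (1.920)(36.5) − (0.2500)(6.64) = 68.42 kg·m²·rad/s.
Combined I = 1.920 + 0.2500 = 2.170 kg·m².
ω_f = L / I = 68.42 / 2.170 = 31.53 rad/s.
KE_i = ½ΣIω² = 1284 J; KE_f = ½(2.170)(31.53)² = 1079 J.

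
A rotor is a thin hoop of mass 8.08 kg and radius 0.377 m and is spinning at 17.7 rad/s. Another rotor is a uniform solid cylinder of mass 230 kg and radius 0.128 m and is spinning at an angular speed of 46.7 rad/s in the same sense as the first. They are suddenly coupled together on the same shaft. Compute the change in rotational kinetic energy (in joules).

The coupling torques are internal; angular momentum about the shared axis is conserved.
Moments of inertia: I_A = (8.08)(0.377)² = 1.148 kg·m²; I_B = ½(230)(0.128)² = 1.884 kg·m².
Taking A's sense as positive: L = (1.148)(17.7) + (1.884)(46.7) = 108.3 kg·m²·rad/s.
Combined I = 1.148 + 1.884 = 3.033 kg·m².
ω_f = L / I = 108.3 / 3.033 = 35.72 rad/s.
KE_i = ½ΣIω² = 2234 J; KE_f = ½(3.033)(35.72)² = 1934 J.

ΔKE ≈ -300 J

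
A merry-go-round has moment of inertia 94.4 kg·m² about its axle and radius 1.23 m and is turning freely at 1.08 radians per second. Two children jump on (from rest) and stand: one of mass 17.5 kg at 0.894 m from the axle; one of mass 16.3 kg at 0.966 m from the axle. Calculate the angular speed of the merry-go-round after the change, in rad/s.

The added mass arrives with no angular momentum about the axle, and any external torque about the axle is negligible, so the system's angular momentum is conserved.
Added inertia Σmr² = (17.5)(0.894)² + (16.3)(0.966)² = 29.20 kg·m²; I_f = 94.40 + 29.20 = 123.6 kg·m².
ω_f = I_p ω_i / I_f = (94.40)(1.08) / 123.6 = 0.8249 rad/s.

ω_f ≈ 0.825 rad/s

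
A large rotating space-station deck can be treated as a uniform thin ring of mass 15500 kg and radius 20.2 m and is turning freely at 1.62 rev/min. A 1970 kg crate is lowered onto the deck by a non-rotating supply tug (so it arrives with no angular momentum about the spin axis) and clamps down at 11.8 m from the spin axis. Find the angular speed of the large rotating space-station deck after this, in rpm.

ω_f ≈ 1.55 rpm

The added mass arrives with no angular momentum about the spin axis, and any external torque about the spin axis is negligible, so the system's angular momentum is conserved.
I_p = (15500)(20.2)² = 6.325e+06 kg·m².
Added inertia Σmr² = (1970)(11.8)² = 2.743e+05 kg·m²; I_f = 6.325e+06 + 2.743e+05 = 6.599e+06 kg·m².
ω_f = I_p ω_i / I_f = (6.325e+06)(1.62) / 6.599e+06 = 1.553 rpm.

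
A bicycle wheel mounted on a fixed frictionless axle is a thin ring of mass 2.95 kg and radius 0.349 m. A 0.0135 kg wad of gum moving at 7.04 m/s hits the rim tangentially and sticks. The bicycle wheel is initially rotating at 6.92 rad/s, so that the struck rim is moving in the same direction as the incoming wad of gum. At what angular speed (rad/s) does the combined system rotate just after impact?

The axle reaction passes through the axle and exerts no torque about it; angular momentum about the axle is conserved through the impact.
I_p = (2.95)(0.349)² = 0.3593 kg·m². Taking the sense of the wad of gum's angular momentum as positive, L_{wad} = m v R = (0.0135)(7.04)(0.349) = 0.03317 kg·m²/s.
L_i = +I_p ω_p + m v R = +(0.3593)(6.92) + 0.03317 = 2.520 kg·m²/s.
After sticking, I_f = I_p + m R² = 0.3593 + (0.0135)(0.349)² = 0.3610 kg·m².
ω_f = L_i / I_f = 2.520 / 0.3610 = 6.980 rad/s.

|ω_f| ≈ 6.98 rad/s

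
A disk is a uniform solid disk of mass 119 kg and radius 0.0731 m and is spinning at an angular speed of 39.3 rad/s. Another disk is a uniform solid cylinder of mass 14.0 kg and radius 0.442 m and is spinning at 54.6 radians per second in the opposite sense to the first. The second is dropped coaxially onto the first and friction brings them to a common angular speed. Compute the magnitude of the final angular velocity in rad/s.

|ω_f| ≈ 36.9 rad/s

The coupling torques are internal; angular momentum about the shared axis is conserved.
Moments of inertia: I_A = ½(119)(0.0731)² = 0.3179 kg·m²; I_B = ½(14.0)(0.442)² = 1.368 kg·m².
Taking A's sense as positive: L = (0.3179)(39.3) − (1.368)(54.6) = -62.17 kg·m²·rad/s.
Combined I = 0.3179 + 1.368 = 1.685 kg·m².
ω_f = L / I = -62.17 / 1.685 = -36.89 rad/s.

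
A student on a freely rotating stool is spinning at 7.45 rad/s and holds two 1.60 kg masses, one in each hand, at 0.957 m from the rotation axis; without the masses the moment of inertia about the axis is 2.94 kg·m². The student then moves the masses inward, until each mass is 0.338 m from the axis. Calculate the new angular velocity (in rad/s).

ω₂ ≈ 13.2 rad/s

No external torque acts about the spin axis, so angular momentum is conserved.
I₁ = 2.94 + 2(1.60)(0.957)² = 5.871 kg·m²; I₂ = 2.94 + 2(1.60)(0.338)² = 3.306 kg·m².
ω₂ = I₁ω₁ / I₂ = (5.871)(7.45 rad/s) / (3.306) = 13.23 rad/s.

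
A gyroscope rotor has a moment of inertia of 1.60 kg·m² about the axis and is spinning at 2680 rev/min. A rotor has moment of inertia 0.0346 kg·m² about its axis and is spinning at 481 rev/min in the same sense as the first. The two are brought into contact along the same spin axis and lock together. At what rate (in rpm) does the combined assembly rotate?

The coupling torques are internal; angular momentum about the shared axis is conserved.
Taking A's sense as positive: L = (1.600)(2680) + (0.03460)(481) = 4305 kg·m²·rpm.
Combined I = 1.600 + 0.03460 = 1.635 kg·m².
ω_f = L / I = 4305 / 1.635 = 2633 rpm.

|ω_f| ≈ 2630 rpm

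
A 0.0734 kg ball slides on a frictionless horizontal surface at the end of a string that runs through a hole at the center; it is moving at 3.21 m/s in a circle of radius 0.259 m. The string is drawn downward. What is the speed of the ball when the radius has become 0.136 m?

v₂ ≈ 6.11 m/s

The only horizontal force on the mass is along the cord (radial), so it exerts no torque about the hole and angular momentum m v r is conserved.
v₂ = v₁ r₁ / r₂ = (3.21)(0.259) / (0.136) = 6.113 m/s.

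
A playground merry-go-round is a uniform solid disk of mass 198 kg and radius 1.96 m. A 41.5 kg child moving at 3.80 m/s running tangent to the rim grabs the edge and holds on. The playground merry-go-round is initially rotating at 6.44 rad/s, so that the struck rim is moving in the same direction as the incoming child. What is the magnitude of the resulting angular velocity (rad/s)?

|ω_f| ≈ 5.11 rad/s

About the axle the impulsive forces during the collision are internal, so angular momentum about that axis is conserved.
I_p = ½(198)(1.96)² = 380.3 kg·m². Taking the sense of the child's angular momentum as positive, L_{child} = m v R = (41.5)(3.80)(1.96) = 309.1 kg·m²/s.
L_i = +I_p ω_p + m v R = +(380.3)(6.44) + 309.1 = 2758 kg·m²/s.
After sticking, I_f = I_p + m R² = 380.3 + (41.5)(1.96)² = 539.7 kg·m².
ω_f = L_i / I_f = 2758 / 539.7 = 5.110 rad/s.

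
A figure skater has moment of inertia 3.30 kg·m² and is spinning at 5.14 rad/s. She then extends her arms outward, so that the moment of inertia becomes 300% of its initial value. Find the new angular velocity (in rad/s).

No external torque acts about the spin axis, so angular momentum is conserved.
I₂ = 3.00 × 3.30 = 9.900 kg·m².
ω₂ = I₁ω₁ / I₂ = (3.300)(5.14 rad/s) / (9.900) = 1.713 rad/s.

ω₂ ≈ 1.71 rad/s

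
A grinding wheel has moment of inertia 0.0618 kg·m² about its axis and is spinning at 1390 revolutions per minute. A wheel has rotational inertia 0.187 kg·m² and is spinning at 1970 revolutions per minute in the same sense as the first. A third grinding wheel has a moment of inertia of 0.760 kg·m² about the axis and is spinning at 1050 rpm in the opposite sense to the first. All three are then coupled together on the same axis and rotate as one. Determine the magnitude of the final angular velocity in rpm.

|ω_f| ≈ 341 rpm

No external torque acts about the common axis, so total angular momentum is conserved.
Taking A's sense as positive: L = (0.06180)(1390) + (0.1870)(1970) − (0.7600)(1050) = -343.7 kg·m²·rpm.
Combined I = 0.06180 + 0.1870 + 0.7600 = 1.009 kg·m².
ω_f = L / I = -343.7 / 1.009 = -340.7 rpm.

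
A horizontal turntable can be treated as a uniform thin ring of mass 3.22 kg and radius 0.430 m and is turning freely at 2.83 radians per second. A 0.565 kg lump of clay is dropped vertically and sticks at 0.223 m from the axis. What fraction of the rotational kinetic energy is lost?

fraction ≈ 0.0451

The added mass arrives with no angular momentum about the axis, and any external torque about the axis is negligible, so the system's angular momentum is conserved.
I_p = (3.22)(0.430)² = 0.5954 kg·m².
Added inertia Σmr² = (0.565)(0.223)² = 0.02810 kg·m²; I_f = 0.5954 + 0.02810 = 0.6235 kg·m².
ω_f = I_p ω_i / I_f = (0.5954)(2.83) / 0.6235 = 2.702 rad/s.
KE_i = ½(0.5954)(2.830 rad/s)² = 2.384 J; KE_f = ½(0.6235)(2.702)² = 2.277 J.
Fraction lost = 0.04506.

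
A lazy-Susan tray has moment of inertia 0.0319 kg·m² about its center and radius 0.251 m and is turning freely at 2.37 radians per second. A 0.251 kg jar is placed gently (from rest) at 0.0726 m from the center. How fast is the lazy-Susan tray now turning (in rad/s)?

ω_f ≈ 2.28 rad/s

The added mass arrives with no angular momentum about the center, and any external torque about the center is negligible, so the system's angular momentum is conserved.
Added inertia Σmr² = (0.251)(0.0726)² = 0.001323 kg·m²; I_f = 0.03190 + 0.001323 = 0.03322 kg·m².
ω_f = I_p ω_i / I_f = (0.03190)(2.37) / 0.03322 = 2.276 rad/s.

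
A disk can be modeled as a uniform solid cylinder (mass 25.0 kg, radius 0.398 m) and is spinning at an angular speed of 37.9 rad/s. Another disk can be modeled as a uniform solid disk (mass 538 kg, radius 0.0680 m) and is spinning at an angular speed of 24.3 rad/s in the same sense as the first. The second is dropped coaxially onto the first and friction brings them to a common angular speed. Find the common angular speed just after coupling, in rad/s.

|ω_f| ≈ 32.7 rad/s

No external torque acts about the common axis, so total angular momentum is conserved.
Moments of inertia: I_A = ½(25.0)(0.398)² = 1.980 kg·m²; I_B = ½(538)(0.0680)² = 1.244 kg·m².
Taking A's sense as positive: L = (1.980)(37.9) + (1.244)(24.3) = 105.3 kg·m²·rad/s.
Combined I = 1.980 + 1.244 = 3.224 kg·m².
ω_f = L / I = 105.3 / 3.224 = 32.65 rad/s.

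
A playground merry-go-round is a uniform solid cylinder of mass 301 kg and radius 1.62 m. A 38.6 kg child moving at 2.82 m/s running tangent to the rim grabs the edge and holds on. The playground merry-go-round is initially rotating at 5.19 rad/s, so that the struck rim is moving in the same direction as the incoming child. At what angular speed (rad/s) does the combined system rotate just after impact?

|ω_f| ≈ 4.49 rad/s

The axle reaction passes through the axle and exerts no torque about it; angular momentum about the axle is conserved through the impact.
I_p = ½(301)(1.62)² = 395.0 kg·m². Taking the sense of the child's angular momentum as positive, L_{child} = m v R = (38.6)(2.82)(1.62) = 176.3 kg·m²/s.
L_i = +I_p ω_p + m v R = +(395.0)(5.19) + 176.3 = 2226 kg·m²/s.
After sticking, I_f = I_p + m R² = 395.0 + (38.6)(1.62)² = 496.3 kg·m².
ω_f = L_i / I_f = 2226 / 496.3 = 4.486 rad/s.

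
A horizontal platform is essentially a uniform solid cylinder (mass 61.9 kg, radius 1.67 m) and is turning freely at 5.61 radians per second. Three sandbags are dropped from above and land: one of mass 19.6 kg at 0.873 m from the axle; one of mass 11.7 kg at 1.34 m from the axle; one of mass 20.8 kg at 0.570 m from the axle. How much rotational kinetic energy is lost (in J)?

energy lost ≈ 450 J

No external torque acts about the axle; L_before = L_after.
I_p = ½(61.9)(1.67)² = 86.32 kg·m².
Added inertia Σmr² = (19.6)(0.873)² + (11.7)(1.34)² + (20.8)(0.570)² = 42.70 kg·m²; I_f = 86.32 + 42.70 = 129.0 kg·m².
ω_f = I_p ω_i / I_f = (86.32)(5.61) / 129.0 = 3.753 rad/s.
KE_i = ½(86.32)(5.610 rad/s)² = 1358 J; KE_f = ½(129.0)(3.753)² = 908.7 J.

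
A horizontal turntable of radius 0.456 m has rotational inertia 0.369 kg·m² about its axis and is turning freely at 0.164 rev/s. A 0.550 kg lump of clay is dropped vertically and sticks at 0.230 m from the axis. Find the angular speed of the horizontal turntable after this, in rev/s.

The added mass arrives with no angular momentum about the axis, and any external torque about the axis is negligible, so the system's angular momentum is conserved.
Added inertia Σmr² = (0.550)(0.230)² = 0.02910 kg·m²; I_f = 0.3690 + 0.02910 = 0.3981 kg·m².
ω_f = I_p ω_i / I_f = (0.3690)(0.164) / 0.3981 = 0.1520 rev/s.

ω_f ≈ 0.152 rev/s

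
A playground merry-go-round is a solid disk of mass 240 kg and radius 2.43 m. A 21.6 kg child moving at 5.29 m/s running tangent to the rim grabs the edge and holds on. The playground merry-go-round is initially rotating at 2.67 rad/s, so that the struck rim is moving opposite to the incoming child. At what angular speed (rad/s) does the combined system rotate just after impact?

About the axle the impulsive forces during the collision are internal, so angular momentum about that axis is conserved.
I_p = ½(240)(2.43)² = 708.6 kg·m². Taking the sense of the child's angular momentum as positive, L_{child} = m v R = (21.6)(5.29)(2.43) = 277.7 kg·m²/s.
L_i = −I_p ω_p + m v R = −(708.6)(2.67) + 277.7 = -1614 kg·m²/s.
After sticking, I_f = I_p + m R² = 708.6 + (21.6)(2.43)² = 836.1 kg·m².
ω_f = L_i / I_f = -1614 / 836.1 = -1.931 rad/s.

|ω_f| ≈ 1.93 rad/s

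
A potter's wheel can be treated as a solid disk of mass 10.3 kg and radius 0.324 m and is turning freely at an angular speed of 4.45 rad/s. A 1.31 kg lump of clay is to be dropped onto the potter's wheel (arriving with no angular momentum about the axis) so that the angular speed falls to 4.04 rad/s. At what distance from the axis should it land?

No external torque acts about the axis; L_before = L_after.
I_p = ½(10.3)(0.324)² = 0.5406 kg·m².
I_p ω_i = (I_p + m r²) ω_f ⇒ m r² = I_p(ω_i/ω_f − 1) = 0.5406(4.45/4.04 − 1) = 0.05487 kg·m².
r = √(0.05487/1.31) = 0.2047 m.

r ≈ 0.205 m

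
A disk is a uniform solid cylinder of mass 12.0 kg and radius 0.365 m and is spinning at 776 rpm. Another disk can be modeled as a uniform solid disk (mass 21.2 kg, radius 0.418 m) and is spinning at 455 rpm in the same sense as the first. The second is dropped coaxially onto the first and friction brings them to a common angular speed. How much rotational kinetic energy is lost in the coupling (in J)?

No external torque acts about the common axis, so total angular momentum is conserved.
Moments of inertia: I_A = ½(12.0)(0.365)² = 0.7994 kg·m²; I_B = ½(21.2)(0.418)² = 1.852 kg·m².
Taking A's sense as positive: L = (0.7994)(776) + (1.852)(455) = 1463 kg·m²·rpm.
Combined I = 0.7994 + 1.852 = 2.651 kg·m².
ω_f = L / I = 1463 / 2.651 = 551.8 rpm.
KE_i = ½ΣIω² = 4742 J; KE_f = ½(2.651)(57.78)² = 4426 J.

ΔKE lost ≈ 315 J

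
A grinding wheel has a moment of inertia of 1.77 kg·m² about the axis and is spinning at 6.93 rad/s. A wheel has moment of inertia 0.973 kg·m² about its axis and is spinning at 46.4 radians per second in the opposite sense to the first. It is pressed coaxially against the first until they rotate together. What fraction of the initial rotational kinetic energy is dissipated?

No external torque acts about the common axis, so total angular momentum is conserved.
Taking A's sense as positive: L = (1.770)(6.93) − (0.9730)(46.4) = -32.88 kg·m²·rad/s.
Combined I = 1.770 + 0.9730 = 2.743 kg·m².
ω_f = L / I = -32.88 / 2.743 = -11.99 rad/s.
KE_i = ½ΣIω² = 1090 J; KE_f = ½(2.743)(11.99)² = 197.1 J.
Fraction dissipated = (KE_i − KE_f)/KE_i = 0.8192.

fraction ≈ 0.819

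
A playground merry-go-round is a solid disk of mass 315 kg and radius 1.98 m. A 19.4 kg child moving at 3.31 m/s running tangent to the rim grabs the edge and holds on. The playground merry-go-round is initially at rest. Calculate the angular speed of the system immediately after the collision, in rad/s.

|ω_f| ≈ 0.183 rad/s

About the axle the impulsive forces during the collision are internal, so angular momentum about that axis is conserved.
I_p = ½(315)(1.98)² = 617.5 kg·m². Taking the sense of the child's angular momentum as positive, L_{child} = m v R = (19.4)(3.31)(1.98) = 127.1 kg·m²/s.
L_i = 0 + 127.1 = 127.1 kg·m²/s.
After sticking, I_f = I_p + m R² = 617.5 + (19.4)(1.98)² = 693.5 kg·m².
ω_f = L_i / I_f = 127.1 / 693.5 = 0.1833 rad/s.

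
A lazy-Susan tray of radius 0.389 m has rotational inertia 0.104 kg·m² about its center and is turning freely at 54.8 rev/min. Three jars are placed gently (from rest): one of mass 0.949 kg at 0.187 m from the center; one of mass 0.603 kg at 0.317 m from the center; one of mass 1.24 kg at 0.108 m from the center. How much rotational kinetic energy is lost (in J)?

The added mass arrives with no angular momentum about the center, and any external torque about the center is negligible, so the system's angular momentum is conserved.
Added inertia Σmr² = (0.949)(0.187)² + (0.603)(0.317)² + (1.24)(0.108)² = 0.1082 kg·m²; I_f = 0.1040 + 0.1082 = 0.2122 kg·m².
ω_f = I_p ω_i / I_f = (0.1040)(54.8) / 0.2122 = 26.85 rpm.
KE_i = ½(0.1040)(5.739 rad/s)² = 1.712 J; KE_f = ½(0.2122)(2.812)² = 0.8391 J.

energy lost ≈ 0.873 J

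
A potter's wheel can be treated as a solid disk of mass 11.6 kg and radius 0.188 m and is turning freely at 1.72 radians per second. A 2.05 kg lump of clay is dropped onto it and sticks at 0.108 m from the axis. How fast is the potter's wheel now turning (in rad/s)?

The added mass arrives with no angular momentum about the axis, and any external torque about the axis is negligible, so the system's angular momentum is conserved.
I_p = ½(11.6)(0.188)² = 0.2050 kg·m².
Added inertia Σmr² = (2.05)(0.108)² = 0.02391 kg·m²; I_f = 0.2050 + 0.02391 = 0.2289 kg·m².
ω_f = I_p ω_i / I_f = (0.2050)(1.72) / 0.2289 = 1.540 rad/s.

ω_f ≈ 1.54 rad/s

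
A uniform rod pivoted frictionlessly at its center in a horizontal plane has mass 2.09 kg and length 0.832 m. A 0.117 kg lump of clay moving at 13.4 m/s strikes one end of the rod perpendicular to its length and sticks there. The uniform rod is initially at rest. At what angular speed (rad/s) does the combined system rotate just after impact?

|ω_f| ≈ 4.63 rad/s

The axle reaction passes through the pivot and exerts no torque about it; angular momentum about the pivot is conserved through the impact.
I_p = (1/12)(2.09)(0.832)² = 0.1206 kg·m². Taking the sense of the lump of clay's angular momentum as positive, L_{lump} = m v R = (0.117)(13.4)(0.832/2) = 0.6522 kg·m²/s.
L_i = 0 + 0.6522 = 0.6522 kg·m²/s.
After sticking, I_f = I_p + m R² = 0.1206 + (0.117)(0.832/2)² = 0.1408 kg·m².
ω_f = L_i / I_f = 0.6522 / 0.1408 = 4.632 rad/s.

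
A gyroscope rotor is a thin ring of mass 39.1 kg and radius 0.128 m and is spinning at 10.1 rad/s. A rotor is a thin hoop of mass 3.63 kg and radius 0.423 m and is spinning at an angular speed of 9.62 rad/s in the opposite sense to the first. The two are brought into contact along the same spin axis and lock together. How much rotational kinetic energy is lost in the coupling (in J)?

No external torque acts about the common axis, so total angular momentum is conserved.
Moments of inertia: I_A = (39.1)(0.128)² = 0.6406 kg·m²; I_B = (3.63)(0.423)² = 0.6495 kg·m².
Taking A's sense as positive: L = (0.6406)(10.1) − (0.6495)(9.62) = 0.2219 kg·m²·rad/s.
Combined I = 0.6406 + 0.6495 = 1.290 kg·m².
ω_f = L / I = 0.2219 / 1.290 = 0.1720 rad/s.
KE_i = ½ΣIω² = 62.73 J; KE_f = ½(1.290)(0.1720)² = 0.01908 J.

ΔKE lost ≈ 62.7 J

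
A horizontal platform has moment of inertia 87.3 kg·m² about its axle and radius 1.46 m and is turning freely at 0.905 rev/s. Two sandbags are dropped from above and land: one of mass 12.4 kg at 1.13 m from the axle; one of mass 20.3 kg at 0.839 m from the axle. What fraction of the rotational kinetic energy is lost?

fraction ≈ 0.257

The added mass arrives with no angular momentum about the axle, and any external torque about the axle is negligible, so the system's angular momentum is conserved.
Added inertia Σmr² = (12.4)(1.13)² + (20.3)(0.839)² = 30.12 kg·m²; I_f = 87.30 + 30.12 = 117.4 kg·m².
ω_f = I_p ω_i / I_f = (87.30)(0.905) / 117.4 = 0.6728 rev/s.
KE_i = ½(87.30)(5.686 rad/s)² = 1411 J; KE_f = ½(117.4)(4.228)² = 1049 J.
Fraction lost = 0.2565.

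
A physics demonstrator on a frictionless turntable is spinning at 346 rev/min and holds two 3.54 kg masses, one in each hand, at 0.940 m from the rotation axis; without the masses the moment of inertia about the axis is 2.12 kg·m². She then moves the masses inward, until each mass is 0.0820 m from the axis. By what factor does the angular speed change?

ω₂/ω₁ ≈ 3.86

Angular momentum about the spin axis is conserved since the torque about it is zero.
I₁ = 2.12 + 2(3.54)(0.940)² = 8.376 kg·m²; I₂ = 2.12 + 2(3.54)(0.0820)² = 2.168 kg·m².
ω₂/ω₁ = I₁/I₂ = 8.376 / 2.168 = 3.864.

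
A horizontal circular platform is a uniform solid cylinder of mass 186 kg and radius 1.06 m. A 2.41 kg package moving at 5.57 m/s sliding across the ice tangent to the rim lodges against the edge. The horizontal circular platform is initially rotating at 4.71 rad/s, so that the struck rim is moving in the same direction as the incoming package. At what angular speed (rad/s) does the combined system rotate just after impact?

|ω_f| ≈ 4.72 rad/s

The axle reaction passes through the central axle and exerts no torque about it; angular momentum about the central axle is conserved through the impact.
I_p = ½(186)(1.06)² = 104.5 kg·m². Taking the sense of the package's angular momentum as positive, L_{package} = m v R = (2.41)(5.57)(1.06) = 14.23 kg·m²/s.
L_i = +I_p ω_p + m v R = +(104.5)(4.71) + 14.23 = 506.4 kg·m²/s.
After sticking, I_f = I_p + m R² = 104.5 + (2.41)(1.06)² = 107.2 kg·m².
ω_f = L_i / I_f = 506.4 / 107.2 = 4.724 rad/s.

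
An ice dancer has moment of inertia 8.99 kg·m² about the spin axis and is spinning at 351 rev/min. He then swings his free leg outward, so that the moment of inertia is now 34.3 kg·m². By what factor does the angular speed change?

Angular momentum about the spin axis is conserved since the torque about it is zero.
ω₂/ω₁ = I₁/I₂ = 8.990 / 34.30 = 0.2621.

ω₂/ω₁ ≈ 0.262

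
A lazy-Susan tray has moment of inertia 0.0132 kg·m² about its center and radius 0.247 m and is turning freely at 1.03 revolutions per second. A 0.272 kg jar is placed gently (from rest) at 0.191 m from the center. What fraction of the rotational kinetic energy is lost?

fraction ≈ 0.429

No external torque acts about the center; L_before = L_after.
Added inertia Σmr² = (0.272)(0.191)² = 0.009923 kg·m²; I_f = 0.01320 + 0.009923 = 0.02312 kg·m².
ω_f = I_p ω_i / I_f = (0.01320)(1.03) / 0.02312 = 0.5880 rev/s.
KE_i = ½(0.01320)(6.472 rad/s)² = 0.2764 J; KE_f = ½(0.02312)(3.694)² = 0.1578 J.
Fraction lost = 0.4291.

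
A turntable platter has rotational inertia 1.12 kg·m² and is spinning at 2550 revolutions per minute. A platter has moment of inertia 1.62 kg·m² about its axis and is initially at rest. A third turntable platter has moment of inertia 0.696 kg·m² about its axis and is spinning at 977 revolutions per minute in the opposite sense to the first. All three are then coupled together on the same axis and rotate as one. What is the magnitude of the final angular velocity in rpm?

The coupling torques are internal; angular momentum about the shared axis is conserved.
Taking A's sense as positive: L = (1.120)(2550) − (0.6960)(977) = 2176 kg·m²·rpm.
Combined I = 1.120 + 1.620 + 0.6960 = 3.436 kg·m².
ω_f = L / I = 2176 / 3.436 = 633.3 rpm.

|ω_f| ≈ 633 rpm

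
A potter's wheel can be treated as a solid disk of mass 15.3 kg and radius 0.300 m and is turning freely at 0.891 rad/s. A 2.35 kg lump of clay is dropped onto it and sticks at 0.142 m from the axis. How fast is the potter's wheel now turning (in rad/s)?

ω_f ≈ 0.834 rad/s

No external torque acts about the axis; L_before = L_after.
I_p = ½(15.3)(0.300)² = 0.6885 kg·m².
Added inertia Σmr² = (2.35)(0.142)² = 0.04739 kg·m²; I_f = 0.6885 + 0.04739 = 0.7359 kg·m².
ω_f = I_p ω_i / I_f = (0.6885)(0.891) / 0.7359 = 0.8336 rad/s.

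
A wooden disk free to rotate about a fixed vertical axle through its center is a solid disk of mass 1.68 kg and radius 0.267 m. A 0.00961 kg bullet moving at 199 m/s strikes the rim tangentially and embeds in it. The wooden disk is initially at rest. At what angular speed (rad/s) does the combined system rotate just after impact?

The axle reaction passes through the axle and exerts no torque about it; angular momentum about the axle is conserved through the impact.
I_p = ½(1.68)(0.267)² = 0.05988 kg·m². Taking the sense of the bullet's angular momentum as positive, L_{bullet} = m v R = (0.00961)(199)(0.267) = 0.5106 kg·m²/s.
L_i = 0 + 0.5106 = 0.5106 kg·m²/s.
After sticking, I_f = I_p + m R² = 0.05988 + (0.00961)(0.267)² = 0.06057 kg·m².
ω_f = L_i / I_f = 0.5106 / 0.06057 = 8.430 rad/s.

|ω_f| ≈ 8.43 rad/s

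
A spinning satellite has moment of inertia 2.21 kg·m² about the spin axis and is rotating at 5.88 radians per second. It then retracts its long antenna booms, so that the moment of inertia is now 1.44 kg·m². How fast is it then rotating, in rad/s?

ω₂ ≈ 9.02 rad/s

No external torque acts about the spin axis, so angular momentum is conserved.
ω₂ = I₁ω₁ / I₂ = (2.210)(5.88 rad/s) / (1.440) = 9.024 rad/s.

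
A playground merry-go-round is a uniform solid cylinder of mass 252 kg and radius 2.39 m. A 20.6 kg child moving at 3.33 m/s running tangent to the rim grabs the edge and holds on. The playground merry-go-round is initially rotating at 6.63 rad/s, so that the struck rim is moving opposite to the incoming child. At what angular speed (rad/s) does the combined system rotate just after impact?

|ω_f| ≈ 5.50 rad/s

The axle reaction passes through the axle and exerts no torque about it; angular momentum about the axle is conserved through the impact.
I_p = ½(252)(2.39)² = 719.7 kg·m². Taking the sense of the child's angular momentum as positive, L_{child} = m v R = (20.6)(3.33)(2.39) = 163.9 kg·m²/s.
L_i = −I_p ω_p + m v R = −(719.7)(6.63) + 163.9 = -4608 kg·m²/s.
After sticking, I_f = I_p + m R² = 719.7 + (20.6)(2.39)² = 837.4 kg·m².
ω_f = L_i / I_f = -4608 / 837.4 = -5.503 rad/s.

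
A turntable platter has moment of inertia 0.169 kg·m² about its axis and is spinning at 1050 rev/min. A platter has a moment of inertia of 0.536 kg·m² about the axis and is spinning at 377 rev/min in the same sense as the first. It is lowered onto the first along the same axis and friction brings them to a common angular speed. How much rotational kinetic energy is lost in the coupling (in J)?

No external torque acts about the common axis, so total angular momentum is conserved.
Taking A's sense as positive: L = (0.1690)(1050) + (0.5360)(377) = 379.5 kg·m²·rpm.
Combined I = 0.1690 + 0.5360 = 0.7050 kg·m².
ω_f = L / I = 379.5 / 0.7050 = 538.3 rpm.
KE_i = ½ΣIω² = 1439 J; KE_f = ½(0.7050)(56.37)² = 1120 J.

ΔKE lost ≈ 319 J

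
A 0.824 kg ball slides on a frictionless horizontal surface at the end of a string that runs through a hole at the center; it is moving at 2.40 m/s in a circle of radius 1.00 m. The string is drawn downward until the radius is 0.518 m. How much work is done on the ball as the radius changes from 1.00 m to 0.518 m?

W ≈ 6.47 J

The only horizontal force on the mass is along the cord (radial), so it exerts no torque about the hole and angular momentum m v r is conserved.
v₂ = v₁ r₁ / r₂ = (2.40)(1.00) / (0.518) = 4.633 m/s.
W = ΔKE = ½m(v₂² − v₁²) = 6.471 J.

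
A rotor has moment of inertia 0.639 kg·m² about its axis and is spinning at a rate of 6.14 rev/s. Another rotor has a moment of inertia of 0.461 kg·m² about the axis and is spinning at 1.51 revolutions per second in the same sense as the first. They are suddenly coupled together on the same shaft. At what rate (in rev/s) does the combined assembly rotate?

No external torque acts about the common axis, so total angular momentum is conserved.
Taking A's sense as positive: L = (0.6390)(6.14) + (0.4610)(1.51) = 4.620 kg·m²·rev/s.
Combined I = 0.6390 + 0.4610 = 1.100 kg·m².
ω_f = L / I = 4.620 / 1.100 = 4.200 rev/s.

|ω_f| ≈ 4.20 rev/s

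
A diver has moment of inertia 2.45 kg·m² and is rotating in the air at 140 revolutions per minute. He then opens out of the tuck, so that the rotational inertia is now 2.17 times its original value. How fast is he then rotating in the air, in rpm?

ω₂ ≈ 64.5 rpm

With no external torque about the axis, L is conserved: I₁ω₁ = I₂ω₂.
I₂ = 2.17 × 2.45 = 5.317 kg·m².
ω₂ = I₁ω₁ / I₂ = (2.450)(140 rpm) / (5.317) = 64.52 rpm.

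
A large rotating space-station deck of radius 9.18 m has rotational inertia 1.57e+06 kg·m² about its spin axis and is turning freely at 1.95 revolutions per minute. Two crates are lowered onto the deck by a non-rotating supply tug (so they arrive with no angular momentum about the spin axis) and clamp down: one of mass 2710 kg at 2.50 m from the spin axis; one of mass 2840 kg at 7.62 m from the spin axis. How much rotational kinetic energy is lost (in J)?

energy lost ≈ 3400 J

No external torque acts about the spin axis; L_before = L_after.
Added inertia Σmr² = (2710)(2.50)² + (2840)(7.62)² = 1.818e+05 kg·m²; I_f = 1.570e+06 + 1.818e+05 = 1.752e+06 kg·m².
ω_f = I_p ω_i / I_f = (1.570e+06)(1.95) / 1.752e+06 = 1.748 rpm.
KE_i = ½(1.570e+06)(0.2042 rad/s)² = 32730 J; KE_f = ½(1.752e+06)(0.1830)² = 29340 J.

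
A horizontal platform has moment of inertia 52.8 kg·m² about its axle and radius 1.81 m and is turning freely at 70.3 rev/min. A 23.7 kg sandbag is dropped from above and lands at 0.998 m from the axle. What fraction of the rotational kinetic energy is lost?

fraction ≈ 0.309

The added mass arrives with no angular momentum about the axle, and any external torque about the axle is negligible, so the system's angular momentum is conserved.
Added inertia Σmr² = (23.7)(0.998)² = 23.61 kg·m²; I_f = 52.80 + 23.61 = 76.41 kg·m².
ω_f = I_p ω_i / I_f = (52.80)(70.3) / 76.41 = 48.58 rpm.
KE_i = ½(52.80)(7.362 rad/s)² = 1431 J; KE_f = ½(76.41)(5.087)² = 988.7 J.
Fraction lost = 0.3089.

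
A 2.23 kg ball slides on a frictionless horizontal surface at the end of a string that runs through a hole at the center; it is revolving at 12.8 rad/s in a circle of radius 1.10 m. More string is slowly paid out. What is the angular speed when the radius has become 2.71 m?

The constraining force is radial, so m r² ω about the center is conserved.
ω₂ = ω₁ (r₁/r₂)² = (12.8)(1.10/2.71)² = 2.109 rad/s.

ω₂ ≈ 2.11 rad/s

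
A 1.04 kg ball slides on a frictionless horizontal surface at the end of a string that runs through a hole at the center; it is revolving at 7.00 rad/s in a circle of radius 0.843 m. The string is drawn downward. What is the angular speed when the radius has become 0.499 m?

The constraining force is radial, so m r² ω about the center is conserved.
ω₂ = ω₁ (r₁/r₂)² = (7.00)(0.843/0.499)² = 19.98 rad/s.

ω₂ ≈ 20.0 rad/s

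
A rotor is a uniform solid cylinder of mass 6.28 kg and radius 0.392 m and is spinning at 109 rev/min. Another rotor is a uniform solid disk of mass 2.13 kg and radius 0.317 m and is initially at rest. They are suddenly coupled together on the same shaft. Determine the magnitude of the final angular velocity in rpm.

|ω_f| ≈ 89.2 rpm

The coupling torques are internal; angular momentum about the shared axis is conserved.
Moments of inertia: I_A = ½(6.28)(0.392)² = 0.4825 kg·m²; I_B = ½(2.13)(0.317)² = 0.1070 kg·m².
Taking A's sense as positive: L = (0.4825)(109) = 52.59 kg·m²·rpm.
Combined I = 0.4825 + 0.1070 = 0.5895 kg·m².
ω_f = L / I = 52.59 / 0.5895 = 89.21 rpm.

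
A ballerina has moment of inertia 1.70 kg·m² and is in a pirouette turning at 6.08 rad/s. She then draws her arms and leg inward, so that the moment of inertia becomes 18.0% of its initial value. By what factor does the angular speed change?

With no external torque about the axis, L is conserved: I₁ω₁ = I₂ω₂.
I₂ = 0.180 × 1.70 = 0.3060 kg·m².
ω₂/ω₁ = I₁/I₂ = 1.700 / 0.3060 = 5.556.

ω₂/ω₁ ≈ 5.56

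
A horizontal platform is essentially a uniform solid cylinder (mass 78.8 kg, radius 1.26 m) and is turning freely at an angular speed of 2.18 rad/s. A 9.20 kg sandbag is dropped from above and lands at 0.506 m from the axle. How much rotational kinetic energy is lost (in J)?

energy lost ≈ 5.39 J

No external torque acts about the axle; L_before = L_after.
I_p = ½(78.8)(1.26)² = 62.55 kg·m².
Added inertia Σmr² = (9.20)(0.506)² = 2.356 kg·m²; I_f = 62.55 + 2.356 = 64.91 kg·m².
ω_f = I_p ω_i / I_f = (62.55)(2.18) / 64.91 = 2.101 rad/s.
KE_i = ½(62.55)(2.180 rad/s)² = 148.6 J; KE_f = ½(64.91)(2.101)² = 143.2 J.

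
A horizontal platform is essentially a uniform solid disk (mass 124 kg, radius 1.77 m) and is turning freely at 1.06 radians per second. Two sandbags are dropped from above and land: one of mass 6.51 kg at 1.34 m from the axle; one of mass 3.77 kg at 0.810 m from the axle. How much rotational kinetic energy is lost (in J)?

energy lost ≈ 7.42 J

The added mass arrives with no angular momentum about the axle, and any external torque about the axle is negligible, so the system's angular momentum is conserved.
I_p = ½(124)(1.77)² = 194.2 kg·m².
Added inertia Σmr² = (6.51)(1.34)² + (3.77)(0.810)² = 14.16 kg·m²; I_f = 194.2 + 14.16 = 208.4 kg·m².
ω_f = I_p ω_i / I_f = (194.2)(1.06) / 208.4 = 0.9880 rad/s.
KE_i = ½(194.2)(1.060 rad/s)² = 109.1 J; KE_f = ½(208.4)(0.9880)² = 101.7 J.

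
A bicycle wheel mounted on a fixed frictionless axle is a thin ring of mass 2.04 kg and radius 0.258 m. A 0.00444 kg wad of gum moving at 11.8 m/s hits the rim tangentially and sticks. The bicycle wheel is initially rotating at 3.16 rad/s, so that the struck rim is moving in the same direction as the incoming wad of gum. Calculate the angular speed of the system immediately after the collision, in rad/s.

The axle reaction passes through the axle and exerts no torque about it; angular momentum about the axle is conserved through the impact.
I_p = (2.04)(0.258)² = 0.1358 kg·m². Taking the sense of the wad of gum's angular momentum as positive, L_{wad} = m v R = (0.00444)(11.8)(0.258) = 0.01352 kg·m²/s.
L_i = +I_p ω_p + m v R = +(0.1358)(3.16) + 0.01352 = 0.4426 kg·m²/s.
After sticking, I_f = I_p + m R² = 0.1358 + (0.00444)(0.258)² = 0.1361 kg·m².
ω_f = L_i / I_f = 0.4426 / 0.1361 = 3.252 rad/s.

|ω_f| ≈ 3.25 rad/s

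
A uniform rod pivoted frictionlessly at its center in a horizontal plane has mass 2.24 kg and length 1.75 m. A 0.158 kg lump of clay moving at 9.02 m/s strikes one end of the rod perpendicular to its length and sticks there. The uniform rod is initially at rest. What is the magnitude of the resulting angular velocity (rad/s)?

|ω_f| ≈ 1.80 rad/s

The axle reaction passes through the pivot and exerts no torque about it; angular momentum about the pivot is conserved through the impact.
I_p = (1/12)(2.24)(1.75)² = 0.5717 kg·m². Taking the sense of the lump of clay's angular momentum as positive, L_{lump} = m v R = (0.158)(9.02)(1.75/2) = 1.247 kg·m²/s.
L_i = 0 + 1.247 = 1.247 kg·m²/s.
After sticking, I_f = I_p + m R² = 0.5717 + (0.158)(1.75/2)² = 0.6926 kg·m².
ω_f = L_i / I_f = 1.247 / 0.6926 = 1.800 rad/s.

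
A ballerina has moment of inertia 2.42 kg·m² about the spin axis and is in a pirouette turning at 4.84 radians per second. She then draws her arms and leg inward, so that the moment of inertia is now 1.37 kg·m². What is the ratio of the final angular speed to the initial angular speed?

Angular momentum about the spin axis is conserved since the torque about it is zero.
ω₂/ω₁ = I₁/I₂ = 2.420 / 1.370 = 1.766.

ω₂/ω₁ ≈ 1.77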